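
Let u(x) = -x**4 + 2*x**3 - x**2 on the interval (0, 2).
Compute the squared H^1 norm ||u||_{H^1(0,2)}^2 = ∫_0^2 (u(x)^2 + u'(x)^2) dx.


||u||_{H^1}^2 = 9568/315

The H^1 norm (squared) on an interval (0, L) is
  ||u||_{H^1}^2 = ∫_0^L u(x)^2 dx + ∫_0^L u'(x)^2 dx.
Compute u'(x) = -4*x**3 + 6*x**2 - 2*x.
Then u(x)^2 = x**8 - 4*x**7 + 6*x**6 - 4*x**5 + x**4 and u'(x)^2 = 16*x**6 - 48*x**5 + 52*x**4 - 24*x**3 + 4*x**2.
Integrate each monomial from 0 to 2 using ∫_0^2 c·x^n dx = c·2^(n+1)/(n+1):
  ∫_0^2 u(x)^2 dx = ∫_0^2 (x^8 - 4*x^7 + 6*x^6 - 4*x^5 + x^4) dx. Term by term:
    ∫_0^2 x^8 dx = 512/9;  ∫_0^2 -4*x^7 dx = -128;  ∫_0^2 6*x^6 dx = 768/7;
    ∫_0^2 -4*x^5 dx = -128/3;  ∫_0^2 x^4 dx = 32/5.
  Sum: 512/9 − 128 + 768/7 − 128/3 + 32/5 = 736/315.
  ∫_0^2 u'(x)^2 dx = ∫_0^2 (16*x^6 - 48*x^5 + 52*x^4 - 24*x^3 + 4*x^2) dx. Term by term:
    ∫_0^2 16*x^6 dx = 2048/7;  ∫_0^2 -48*x^5 dx = -512;  ∫_0^2 52*x^4 dx = 1664/5;
    ∫_0^2 -24*x^3 dx = -96;  ∫_0^2 4*x^2 dx = 32/3.
  Sum: 2048/7 − 512 + 1664/5 − 96 + 32/3 = 2944/105.
Adding: ||u||_{H^1}^2 = 736/315 + 2944/105 = 9568/315.


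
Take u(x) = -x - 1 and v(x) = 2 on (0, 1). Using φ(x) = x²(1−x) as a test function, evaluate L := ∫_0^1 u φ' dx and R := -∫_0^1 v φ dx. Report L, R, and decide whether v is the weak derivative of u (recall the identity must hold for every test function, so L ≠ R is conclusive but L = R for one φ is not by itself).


LHS = 1/12, RHS = -1/6. No, v is not the weak derivative of u.

u(x) = -x - 1, classical derivative u'(x) = -1.
φ(x) = x²(1−x), so φ'(x) = x*(2 - 3*x).
Note φ(0) = φ(1) = 0, so the boundary term u·φ vanishes.
LHS = ∫_0^1 u(x) φ'(x) dx = ∫_0^1 (3*x^3 + x^2 - 2*x) dx. Term by term:
  ∫_0^1 3*x^3 dx = 3/4;  ∫_0^1 x^2 dx = 1/3;  ∫_0^1 -2*x dx = -1.
Sum: 3/4 + 1/3 − 1 = 1/12.
So LHS = 1/12.
∫_0^1 v(x) φ(x) dx = ∫_0^1 (-2*x^3 + 2*x^2) dx. Term by term:
  ∫_0^1 -2*x^3 dx = -1/2;  ∫_0^1 2*x^2 dx = 2/3.
Sum: -1/2 + 2/3 = 1/6.
So RHS = -∫_0^1 v(x) φ(x) dx = -1/6.
LHS − RHS = 1/4 ≠ 0, so the identity fails.
(For a valid weak derivative the identity must hold for EVERY test function, in particular this one. The failure shows v is NOT the weak derivative of u.)
Correct weak derivative would be u'(x) = -1.


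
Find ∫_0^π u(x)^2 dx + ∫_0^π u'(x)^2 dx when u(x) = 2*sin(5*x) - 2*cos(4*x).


||u||_{H^1(0,π)}^2 = -1360/9 + 86*π

u'(x) = 8*sin(4*x) + 10*cos(5*x).
Expand u² and (u')² and integrate term by term on (0, π), using: for integers n ≥ 1, ∫_0^π sin²(nx) dx = ∫_0^π cos²(nx) dx = π/2; for n ≠ n', ∫_0^π sin(nx)sin(n'x) dx = ∫_0^π cos(nx)cos(n'x) dx = 0; and by product-to-sum, ∫_0^π sin(nx)cos(n'x) dx = ½∫_0^π [sin((n+n')x) + sin((n−n')x)] dx, which is 0 when n+n' is even and 2n/(n²−n'²) when n+n' is odd (it need not vanish on (0, π)).
  u² squared terms: (-2)²·∫cos(4x)² dx = 4·π/2 = 2*π;  (2)²·∫sin(5x)² dx = 4·π/2 = 2*π.
  u² cross terms: 2·(-2)·(2)·∫cos(4x)·sin(5x) dx = -8·(10/9) = -80/9.
  So ∫_0^π u² dx = 2*π + 2*π − 80/9 = -80/9 + 4*π.
  (u')² squared terms: (8)²·∫sin(4x)² dx = 64·π/2 = 32*π;  (10)²·∫cos(5x)² dx = 100·π/2 = 50*π.
  (u')² cross terms: 2·(8)·(10)·∫sin(4x)·cos(5x) dx = 160·(-8/9) = -1280/9.
  So ∫_0^π (u')² dx = 32*π + 50*π − 1280/9 = -1280/9 + 82*π.
||u||_{H^1}^2 = (-80/9 + 4*π) + (-1280/9 + 82*π) = -1360/9 + 86*π.


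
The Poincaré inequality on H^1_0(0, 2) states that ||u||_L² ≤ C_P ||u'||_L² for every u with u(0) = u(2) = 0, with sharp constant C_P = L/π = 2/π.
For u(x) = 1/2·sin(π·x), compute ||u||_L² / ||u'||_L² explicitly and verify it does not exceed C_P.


||u||_L² / ||u'||_L² = 1/π < C_P = 2/π.

u(x) = 1/2·sin(π·x), so u'(x) = π*cos(π*x)/2.
Writing u(x) = A·sin(kπx/L) with A = 1/2 and k = 2, use ∫_0^L sin²(kπx/L) dx = L/2 and ∫_0^L cos²(kπx/L) dx = L/2.
u² = 1/4·sin²(π·x) and (u')² = π^2/4·cos²(π·x), and each of sin², cos² integrates to L/2 = 1 over (0, 2).
∫_0^2 u² dx = 1/4, so ||u||_L² = 1/2.
∫_0^2 (u')² dx = π^2/4, so ||u'||_L² = π/2.
Ratio ||u||_L² / ||u'||_L² = 1/π.
Sharp Poincaré constant on H^1_0(0, 2) is C_P = L/π = 2/π, achieved by sin(π/2·x).
This is the k = 2 harmonic; the ratio L/(kπ) is strictly less than C_P = L/π, consistent with the sharp inequality ||u||_L² ≤ C_P ||u'||_L².


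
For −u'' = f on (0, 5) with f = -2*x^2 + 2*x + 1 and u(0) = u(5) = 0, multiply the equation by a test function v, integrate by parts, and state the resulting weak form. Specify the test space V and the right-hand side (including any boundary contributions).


V = H^1_0(0, 5) (so v(0) = v(5) = 0); weak form: ∫_0^5 u'v' dx = ∫_0^5 (-2*x^2 + 2*x + 1) v dx for all v ∈ V.

Multiply both sides by a test function v and integrate from 0 to 5:
  ∫_0^5 −u''(x) v(x) dx = ∫_0^5 f(x) v(x) dx.
Integrate the LHS by parts once:
  ∫_0^5 −u'' v dx = −[u'(x) v(x)]_0^5 + ∫_0^5 u'(x) v'(x) dx.
Thus ∫_0^5 u'(x) v'(x) dx = ∫_0^5 f(x) v(x) dx + [u'(x) v(x)]_0^5.
Choose V so that boundary terms are either known or forced to vanish.
u is Dirichlet: u(0) = u(5) = 0. Let V = H^1_0(0, 5); then v(0) = v(5) = 0, and [u' v]_0^5 = 0.
Weak formulation: find u (satisfying any essential BC) such that ∫_0^5 u'(x) v'(x) dx = ∫_0^5 f v dx for all v ∈ V.
Substituting f(x) = -2*x^2 + 2*x + 1, the right-hand side is ∫_0^5 (-2*x^2 + 2*x + 1) v dx.


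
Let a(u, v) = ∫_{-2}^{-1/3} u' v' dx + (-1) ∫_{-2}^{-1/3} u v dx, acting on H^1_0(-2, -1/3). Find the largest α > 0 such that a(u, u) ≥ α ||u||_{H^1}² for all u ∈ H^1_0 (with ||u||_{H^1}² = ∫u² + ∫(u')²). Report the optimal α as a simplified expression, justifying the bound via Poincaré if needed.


α = (-25 + 9*π^2)/(25 + 9*π^2)

Coercivity of a(·,·) on H^1_0(-2, -1/3) means a(u, u) ≥ α ||u||_{H^1}² for every u ∈ H^1_0.
The interval has length L = 5/3, and Poincaré/coercivity depend only on L. Here a(u, u) = ∫(u')² + (-1)·∫u².
Here c = -1 < 0 with |c| < (π/L)² = 9*π^2/25, so coercivity still holds. The condition a(u,u) ≥ α||u||_{H^1}² reads (1−α)∫(u')² ≥ (α−c)∫u². Any admissible α is ≤ 1 (rapidly oscillating u have ∫u²/∫(u')² → 0), and α = 1 would force 0 ≥ (1−c)∫u², impossible since c < 1; so 1−α > 0. By the sharp Poincaré inequality on H^1_0 of an interval of length L, ∫(u')² ≥ (π/L)²∫u² with equality for the first sine mode sin(π(x−x₀)/L) (x₀ the left endpoint), so the inequality holds for all u iff (1−α)(π/L)² ≥ α − c, i.e. α ≤ ((π/L)² + c)/((π/L)² + 1) = (1 + c(L/π)²)/(1 + (L/π)²). (Direct route, valid since c ≤ 0: Poincaré gives c∫u² ≥ c(L/π)²∫(u')², so a(u,u) ≥ (1 + c(L/π)²)∫(u')², while ||u||_{H^1}² ≤ (1 + (L/π)²)∫(u')²; dividing yields the same α.) With (π/L)² = 9*π^2/25 and c = -1, the largest admissible constant is α = ((π/L)² + c)/((π/L)² + 1).
Simplifying, α = (-25 + 9*π^2)/(25 + 9*π^2).


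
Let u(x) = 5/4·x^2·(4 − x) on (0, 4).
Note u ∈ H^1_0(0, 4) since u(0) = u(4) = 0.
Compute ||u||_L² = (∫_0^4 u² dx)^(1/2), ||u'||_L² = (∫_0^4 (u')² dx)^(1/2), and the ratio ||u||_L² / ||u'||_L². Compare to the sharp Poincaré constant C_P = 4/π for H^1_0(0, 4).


||u||_L² / ||u'||_L² = 2*sqrt(14)/7 < C_P = 4/π.

u(x) = 5/4·x^2·(4 − x), so u'(x) = 5*x*(8 - 3*x)/4.
u(x) = 5/4·x^2·(4 − x) vanishes at x = 0 and x = 4, so u ∈ H^1_0(0, 4). Differentiate via the product rule and integrate the resulting polynomials term by term.
  ∫_0^4 u² dx = ∫_0^4 (25*x^6/16 - 25*x^5/2 + 25*x^4) dx. Term by term:
    ∫_0^4 25*x^6/16 dx = 25600/7;  ∫_0^4 -25*x^5/2 dx = -25600/3;  ∫_0^4 25*x^4 dx = 5120.
  Sum: 25600/7 − 25600/3 + 5120 = 5120/21.
  ∫_0^4 (u')² dx = ∫_0^4 (225*x^4/16 - 75*x^3 + 100*x^2) dx. Term by term:
    ∫_0^4 225*x^4/16 dx = 2880;  ∫_0^4 -75*x^3 dx = -4800;  ∫_0^4 100*x^2 dx = 6400/3.
  Sum: 2880 − 4800 + 6400/3 = 640/3.
∫_0^4 u² dx = 5120/21, so ||u||_L² = 32*sqrt(105)/21.
∫_0^4 (u')² dx = 640/3, so ||u'||_L² = 8*sqrt(30)/3.
Ratio ||u||_L² / ||u'||_L² = 2*sqrt(14)/7.
Sharp Poincaré constant on H^1_0(0, 4) is C_P = L/π = 4/π, achieved by sin(π/4·x).
A polynomial bump cannot attain the sharp Poincaré constant (only the first sine eigenfunction does), so the ratio is strictly less than C_P, consistent with ||u||_L² ≤ C_P ||u'||_L².


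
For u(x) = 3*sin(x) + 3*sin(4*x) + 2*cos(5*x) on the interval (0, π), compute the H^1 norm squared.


||u||_{H^1(0,π)}^2 = -832/3 + 275*π/2

u'(x) = -10*sin(5*x) + 3*cos(x) + 12*cos(4*x).
Expand u² and (u')² and integrate term by term on (0, π), using: for integers n ≥ 1, ∫_0^π sin²(nx) dx = ∫_0^π cos²(nx) dx = π/2; for n ≠ n', ∫_0^π sin(nx)sin(n'x) dx = ∫_0^π cos(nx)cos(n'x) dx = 0; and by product-to-sum, ∫_0^π sin(nx)cos(n'x) dx = ½∫_0^π [sin((n+n')x) + sin((n−n')x)] dx, which is 0 when n+n' is even and 2n/(n²−n'²) when n+n' is odd (it need not vanish on (0, π)).
  u² squared terms: (2)²·∫cos(5x)² dx = 4·π/2 = 2*π;  (3)²·∫sin(x)² dx = 9·π/2 = 9*π/2;  (3)²·∫sin(4x)² dx = 9·π/2 = 9*π/2.
  u² cross terms: 2·(2)·(3)·∫cos(5x)·sin(x) dx = 12·(0) = 0;  2·(2)·(3)·∫cos(5x)·sin(4x) dx = 12·(-8/9) = -32/3;  2·(3)·(3)·∫sin(x)·sin(4x) dx = 18·(0) = 0.
  So ∫_0^π u² dx = 2*π + 9*π/2 + 9*π/2 + 0 − 32/3 + 0 = -32/3 + 11*π.
  (u')² squared terms: (-10)²·∫sin(5x)² dx = 100·π/2 = 50*π;  (3)²·∫cos(x)² dx = 9·π/2 = 9*π/2;  (12)²·∫cos(4x)² dx = 144·π/2 = 72*π.
  (u')² cross terms: 2·(-10)·(3)·∫sin(5x)·cos(x) dx = -60·(0) = 0;  2·(-10)·(12)·∫sin(5x)·cos(4x) dx = -240·(10/9) = -800/3;  2·(3)·(12)·∫cos(x)·cos(4x) dx = 72·(0) = 0.
  So ∫_0^π (u')² dx = 50*π + 9*π/2 + 72*π + 0 − 800/3 + 0 = -800/3 + 253*π/2.
||u||_{H^1}^2 = (-32/3 + 11*π) + (-800/3 + 253*π/2) = -832/3 + 275*π/2.


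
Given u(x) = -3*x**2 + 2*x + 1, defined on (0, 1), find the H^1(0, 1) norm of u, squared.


||u||_{H^1}^2 = 77/15

The H^1 norm (squared) on an interval (0, L) is
  ||u||_{H^1}^2 = ∫_0^L u(x)^2 dx + ∫_0^L u'(x)^2 dx.
Compute u'(x) = 2 - 6*x.
Then u(x)^2 = 9*x**4 - 12*x**3 - 2*x**2 + 4*x + 1 and u'(x)^2 = 36*x**2 - 24*x + 4.
Integrate each monomial from 0 to 1 using ∫_0^1 c·x^n dx = c·1^(n+1)/(n+1):
  ∫_0^1 u(x)^2 dx = ∫_0^1 (9*x^4 - 12*x^3 - 2*x^2 + 4*x + 1) dx. Term by term:
    ∫_0^1 9*x^4 dx = 9/5;  ∫_0^1 -12*x^3 dx = -3;  ∫_0^1 -2*x^2 dx = -2/3;
    ∫_0^1 4*x dx = 2;  ∫_0^1 1 dx = 1.
  Sum: 9/5 − 3 − 2/3 + 2 + 1 = 17/15.
  ∫_0^1 u'(x)^2 dx = ∫_0^1 (36*x^2 - 24*x + 4) dx. Term by term:
    ∫_0^1 36*x^2 dx = 12;  ∫_0^1 -24*x dx = -12;  ∫_0^1 4 dx = 4.
  Sum: 12 − 12 + 4 = 4.
Adding: ||u||_{H^1}^2 = 17/15 + 4 = 77/15.


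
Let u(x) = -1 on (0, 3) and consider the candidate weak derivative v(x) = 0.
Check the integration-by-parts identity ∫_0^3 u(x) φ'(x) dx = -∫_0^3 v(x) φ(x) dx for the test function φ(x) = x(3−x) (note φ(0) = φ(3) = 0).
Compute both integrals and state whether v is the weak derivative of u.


LHS = 0, RHS = 0. Yes, v = u' weakly.

u(x) = -1, classical derivative u'(x) = 0.
φ(x) = x(3−x), so φ'(x) = 3 - 2*x.
Note φ(0) = φ(3) = 0, so the boundary term u·φ vanishes.
LHS = ∫_0^3 u(x) φ'(x) dx = ∫_0^3 (2*x - 3) dx. Term by term:
  ∫_0^3 2*x dx = 9;  ∫_0^3 -3 dx = -9.
Sum: 9 − 9 = 0.
So LHS = 0.
∫_0^3 v(x) φ(x) dx = ∫_0^3 (0) dx. Term by term:
  ∫_0^3 0 dx = 0.
So RHS = -∫_0^3 v(x) φ(x) dx = 0.
LHS = RHS, so the identity holds for this test φ.
Moreover u is smooth here and v(x) = u'(x) = 0 pointwise, so the identity holds for every test function. Hence v is the weak derivative of u.


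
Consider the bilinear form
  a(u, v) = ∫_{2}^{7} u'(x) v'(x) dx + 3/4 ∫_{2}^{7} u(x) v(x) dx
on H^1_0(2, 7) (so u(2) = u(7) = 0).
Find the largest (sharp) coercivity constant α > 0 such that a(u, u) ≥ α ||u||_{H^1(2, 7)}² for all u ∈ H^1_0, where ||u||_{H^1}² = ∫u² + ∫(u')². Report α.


α = (π^2 + 75/4)/(π^2 + 25)

Coercivity of a(·,·) on H^1_0(2, 7) means a(u, u) ≥ α ||u||_{H^1}² for every u ∈ H^1_0.
The interval has length L = 5, and Poincaré/coercivity depend only on L. Here a(u, u) = ∫(u')² + (3/4)·∫u².
Here 0 < c = 3/4 < 1. The condition a(u,u) ≥ α||u||_{H^1}² reads (1−α)∫(u')² ≥ (α−c)∫u². Any admissible α is ≤ 1 (rapidly oscillating u have ∫u²/∫(u')² → 0), and α = 1 would force 0 ≥ (1−c)∫u², impossible since c < 1; so 1−α > 0. By the sharp Poincaré inequality on H^1_0 of an interval of length L, ∫(u')² ≥ (π/L)²∫u² with equality for the first sine mode sin(π(x−x₀)/L) (x₀ the left endpoint), so the inequality holds for all u iff (1−α)(π/L)² ≥ α − c, i.e. α ≤ ((π/L)² + c)/((π/L)² + 1) = (1 + c(L/π)²)/(1 + (L/π)²). With (π/L)² = π^2/25 and c = 3/4, the largest admissible constant is α = ((π/L)² + c)/((π/L)² + 1).
Simplifying, α = (π^2 + 75/4)/(π^2 + 25).


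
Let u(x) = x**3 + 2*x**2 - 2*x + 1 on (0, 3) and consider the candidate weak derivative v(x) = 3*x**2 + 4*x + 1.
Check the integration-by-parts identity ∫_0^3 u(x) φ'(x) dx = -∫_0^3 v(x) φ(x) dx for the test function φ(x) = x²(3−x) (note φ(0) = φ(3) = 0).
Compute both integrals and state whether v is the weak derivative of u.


LHS = -108, RHS = -513/4. No, v is not the weak derivative of u.

u(x) = x**3 + 2*x**2 - 2*x + 1, classical derivative u'(x) = 3*x**2 + 4*x - 2.
φ(x) = x²(3−x), so φ'(x) = 3*x*(2 - x).
Note φ(0) = φ(3) = 0, so the boundary term u·φ vanishes.
LHS = ∫_0^3 u(x) φ'(x) dx = ∫_0^3 (-3*x^5 + 18*x^3 - 15*x^2 + 6*x) dx. Term by term:
  ∫_0^3 -3*x^5 dx = -729/2;  ∫_0^3 18*x^3 dx = 729/2;  ∫_0^3 -15*x^2 dx = -135;
  ∫_0^3 6*x dx = 27.
Sum: -729/2 + 729/2 − 135 + 27 = -108.
So LHS = -108.
∫_0^3 v(x) φ(x) dx = ∫_0^3 (-3*x^5 + 5*x^4 + 11*x^3 + 3*x^2) dx. Term by term:
  ∫_0^3 -3*x^5 dx = -729/2;  ∫_0^3 5*x^4 dx = 243;  ∫_0^3 11*x^3 dx = 891/4;
  ∫_0^3 3*x^2 dx = 27.
Sum: -729/2 + 243 + 891/4 + 27 = 513/4.
So RHS = -∫_0^3 v(x) φ(x) dx = -513/4.
LHS − RHS = 81/4 ≠ 0, so the identity fails.
(For a valid weak derivative the identity must hold for EVERY test function, in particular this one. The failure shows v is NOT the weak derivative of u.)
Correct weak derivative would be u'(x) = 3*x**2 + 4*x - 2.


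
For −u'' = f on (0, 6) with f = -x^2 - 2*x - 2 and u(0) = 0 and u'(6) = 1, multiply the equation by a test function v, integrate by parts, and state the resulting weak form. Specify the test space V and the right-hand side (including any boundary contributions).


V = {v ∈ H^1(0, 6) : v(0) = 0} (test functions vanish at x = 0 where u is specified); weak form: ∫_0^6 u'v' dx = ∫_0^6 (-x^2 - 2*x - 2) v dx + v(6) for all v ∈ V.

Multiply both sides by a test function v and integrate from 0 to 6:
  ∫_0^6 −u''(x) v(x) dx = ∫_0^6 f(x) v(x) dx.
Integrate the LHS by parts once:
  ∫_0^6 −u'' v dx = −[u'(x) v(x)]_0^6 + ∫_0^6 u'(x) v'(x) dx.
Thus ∫_0^6 u'(x) v'(x) dx = ∫_0^6 f(x) v(x) dx + [u'(x) v(x)]_0^6.
Choose V so that boundary terms are either known or forced to vanish.
Mixed BC: u(0) = 0 (Dirichlet) and u'(6) = 1 (Neumann). Define V = {v ∈ H^1(0, 6) : v(0) = 0}. Then [u' v]_0^6 = u'(6)·v(6) − u'(0)·0 = v(6).
Weak formulation: find u (satisfying any essential BC) such that ∫_0^6 u'(x) v'(x) dx = ∫_0^6 f v dx + v(6) for all v ∈ V (Dirichlet at 0 absorbed into V; Neumann datum at x = 6 contributes the boundary term).
Substituting f(x) = -x^2 - 2*x - 2, the right-hand side is ∫_0^6 (-x^2 - 2*x - 2) v dx + v(6).


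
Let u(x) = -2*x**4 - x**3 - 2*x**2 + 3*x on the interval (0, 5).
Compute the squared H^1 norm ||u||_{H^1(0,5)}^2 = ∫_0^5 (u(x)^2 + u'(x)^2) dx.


||u||_{H^1}^2 = 254652745/126

The H^1 norm (squared) on an interval (0, L) is
  ||u||_{H^1}^2 = ∫_0^L u(x)^2 dx + ∫_0^L u'(x)^2 dx.
Compute u'(x) = -8*x**3 - 3*x**2 - 4*x + 3.
Then u(x)^2 = 4*x**8 + 4*x**7 + 9*x**6 - 8*x**5 - 2*x**4 - 12*x**3 + 9*x**2 and u'(x)^2 = 64*x**6 + 48*x**5 + 73*x**4 - 24*x**3 - 2*x**2 - 24*x + 9.
Integrate each monomial from 0 to 5 using ∫_0^5 c·x^n dx = c·5^(n+1)/(n+1):
  ∫_0^5 u(x)^2 dx = ∫_0^5 (4*x^8 + 4*x^7 + 9*x^6 - 8*x^5 - 2*x^4 - 12*x^3 + 9*x^2) dx. Term by term:
    ∫_0^5 4*x^8 dx = 7812500/9;  ∫_0^5 4*x^7 dx = 390625/2;  ∫_0^5 9*x^6 dx = 703125/7;
    ∫_0^5 -8*x^5 dx = -62500/3;  ∫_0^5 -2*x^4 dx = -1250;  ∫_0^5 -12*x^3 dx = -1875;
    ∫_0^5 9*x^2 dx = 375.
  Sum: 7812500/9 + 390625/2 + 703125/7 − 62500/3 − 1250 − 1875 + 375 = 143669125/126.
  ∫_0^5 u'(x)^2 dx = ∫_0^5 (64*x^6 + 48*x^5 + 73*x^4 - 24*x^3 - 2*x^2 - 24*x + 9) dx. Term by term:
    ∫_0^5 64*x^6 dx = 5000000/7;  ∫_0^5 48*x^5 dx = 125000;  ∫_0^5 73*x^4 dx = 45625;
    ∫_0^5 -24*x^3 dx = -3750;  ∫_0^5 -2*x^2 dx = -250/3;  ∫_0^5 -24*x dx = -300;
    ∫_0^5 9 dx = 45.
  Sum: 5000000/7 + 125000 + 45625 − 3750 − 250/3 − 300 + 45 = 18497270/21.
Adding: ||u||_{H^1}^2 = 143669125/126 + 18497270/21 = 254652745/126.


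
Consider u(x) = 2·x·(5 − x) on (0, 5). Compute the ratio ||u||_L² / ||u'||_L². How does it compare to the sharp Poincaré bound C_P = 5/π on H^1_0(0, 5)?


||u||_L² / ||u'||_L² = sqrt(10)/2 < C_P = 5/π.

u(x) = 2·x·(5 − x), so u'(x) = 10 - 4*x.
u(x) = 2·x·(5 − x) vanishes at x = 0 and x = 5, so u ∈ H^1_0(0, 5). Differentiate via the product rule and integrate the resulting polynomials term by term.
  ∫_0^5 u² dx = ∫_0^5 (4*x^4 - 40*x^3 + 100*x^2) dx. Term by term:
    ∫_0^5 4*x^4 dx = 2500;  ∫_0^5 -40*x^3 dx = -6250;  ∫_0^5 100*x^2 dx = 12500/3.
  Sum: 2500 − 6250 + 12500/3 = 1250/3.
  ∫_0^5 (u')² dx = ∫_0^5 (16*x^2 - 80*x + 100) dx. Term by term:
    ∫_0^5 16*x^2 dx = 2000/3;  ∫_0^5 -80*x dx = -1000;  ∫_0^5 100 dx = 500.
  Sum: 2000/3 − 1000 + 500 = 500/3.
∫_0^5 u² dx = 1250/3, so ||u||_L² = 25*sqrt(6)/3.
∫_0^5 (u')² dx = 500/3, so ||u'||_L² = 10*sqrt(15)/3.
Ratio ||u||_L² / ||u'||_L² = sqrt(10)/2.
Sharp Poincaré constant on H^1_0(0, 5) is C_P = L/π = 5/π, achieved by sin(π/5·x).
A polynomial bump cannot attain the sharp Poincaré constant (only the first sine eigenfunction does), so the ratio is strictly less than C_P, consistent with ||u||_L² ≤ C_P ||u'||_L².


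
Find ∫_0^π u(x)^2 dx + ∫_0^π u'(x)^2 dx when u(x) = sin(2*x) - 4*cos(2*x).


||u||_{H^1(0,π)}^2 = 85*π/2

u'(x) = 8*sin(2*x) + 2*cos(2*x).
Expand u² and (u')² and integrate term by term on (0, π), using: for integers n ≥ 1, ∫_0^π sin²(nx) dx = ∫_0^π cos²(nx) dx = π/2; for n ≠ n', ∫_0^π sin(nx)sin(n'x) dx = ∫_0^π cos(nx)cos(n'x) dx = 0; and by product-to-sum, ∫_0^π sin(nx)cos(n'x) dx = ½∫_0^π [sin((n+n')x) + sin((n−n')x)] dx, which is 0 when n+n' is even and 2n/(n²−n'²) when n+n' is odd (it need not vanish on (0, π)).
  u² squared terms: (-4)²·∫cos(2x)² dx = 16·π/2 = 8*π;  (1)²·∫sin(2x)² dx = 1·π/2 = π/2.
  u² cross terms: 2·(-4)·(1)·∫cos(2x)·sin(2x) dx = -8·(0) = 0.
  So ∫_0^π u² dx = 8*π + π/2 + 0 = 17*π/2.
  (u')² squared terms: (2)²·∫cos(2x)² dx = 4·π/2 = 2*π;  (8)²·∫sin(2x)² dx = 64·π/2 = 32*π.
  (u')² cross terms: 2·(2)·(8)·∫cos(2x)·sin(2x) dx = 32·(0) = 0.
  So ∫_0^π (u')² dx = 2*π + 32*π + 0 = 34*π.
||u||_{H^1}^2 = (17*π/2) + (34*π) = 85*π/2.


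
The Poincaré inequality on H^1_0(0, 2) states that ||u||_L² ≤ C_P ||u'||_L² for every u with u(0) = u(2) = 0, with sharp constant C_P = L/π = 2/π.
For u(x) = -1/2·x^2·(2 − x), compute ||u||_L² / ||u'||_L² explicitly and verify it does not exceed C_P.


||u||_L² / ||u'||_L² = sqrt(14)/7 < C_P = 2/π.

u(x) = -1/2·x^2·(2 − x), so u'(x) = x*(3*x - 4)/2.
u(x) = -1/2·x^2·(2 − x) vanishes at x = 0 and x = 2, so u ∈ H^1_0(0, 2). Differentiate via the product rule and integrate the resulting polynomials term by term.
  ∫_0^2 u² dx = ∫_0^2 (x^6/4 - x^5 + x^4) dx. Term by term:
    ∫_0^2 x^6/4 dx = 32/7;  ∫_0^2 -x^5 dx = -32/3;  ∫_0^2 x^4 dx = 32/5.
  Sum: 32/7 − 32/3 + 32/5 = 32/105.
  ∫_0^2 (u')² dx = ∫_0^2 (9*x^4/4 - 6*x^3 + 4*x^2) dx. Term by term:
    ∫_0^2 9*x^4/4 dx = 72/5;  ∫_0^2 -6*x^3 dx = -24;  ∫_0^2 4*x^2 dx = 32/3.
  Sum: 72/5 − 24 + 32/3 = 16/15.
∫_0^2 u² dx = 32/105, so ||u||_L² = 4*sqrt(210)/105.
∫_0^2 (u')² dx = 16/15, so ||u'||_L² = 4*sqrt(15)/15.
Ratio ||u||_L² / ||u'||_L² = sqrt(14)/7.
Sharp Poincaré constant on H^1_0(0, 2) is C_P = L/π = 2/π, achieved by sin(π/2·x).
A polynomial bump cannot attain the sharp Poincaré constant (only the first sine eigenfunction does), so the ratio is strictly less than C_P, consistent with ||u||_L² ≤ C_P ||u'||_L².


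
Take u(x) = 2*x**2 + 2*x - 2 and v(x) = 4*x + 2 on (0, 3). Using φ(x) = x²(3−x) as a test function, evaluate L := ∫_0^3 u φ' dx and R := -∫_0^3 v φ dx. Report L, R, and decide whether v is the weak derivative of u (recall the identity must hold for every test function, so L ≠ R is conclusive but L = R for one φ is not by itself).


LHS = -621/10, RHS = -621/10. Yes, v = u' weakly.

u(x) = 2*x**2 + 2*x - 2, classical derivative u'(x) = 4*x + 2.
φ(x) = x²(3−x), so φ'(x) = 3*x*(2 - x).
Note φ(0) = φ(3) = 0, so the boundary term u·φ vanishes.
LHS = ∫_0^3 u(x) φ'(x) dx = ∫_0^3 (-6*x^4 + 6*x^3 + 18*x^2 - 12*x) dx. Term by term:
  ∫_0^3 -6*x^4 dx = -1458/5;  ∫_0^3 6*x^3 dx = 243/2;  ∫_0^3 18*x^2 dx = 162;
  ∫_0^3 -12*x dx = -54.
Sum: -1458/5 + 243/2 + 162 − 54 = -621/10.
So LHS = -621/10.
∫_0^3 v(x) φ(x) dx = ∫_0^3 (-4*x^4 + 10*x^3 + 6*x^2) dx. Term by term:
  ∫_0^3 -4*x^4 dx = -972/5;  ∫_0^3 10*x^3 dx = 405/2;  ∫_0^3 6*x^2 dx = 54.
Sum: -972/5 + 405/2 + 54 = 621/10.
So RHS = -∫_0^3 v(x) φ(x) dx = -621/10.
LHS = RHS, so the identity holds for this test φ.
Moreover u is smooth here and v(x) = u'(x) = 4*x + 2 pointwise, so the identity holds for every test function. Hence v is the weak derivative of u.


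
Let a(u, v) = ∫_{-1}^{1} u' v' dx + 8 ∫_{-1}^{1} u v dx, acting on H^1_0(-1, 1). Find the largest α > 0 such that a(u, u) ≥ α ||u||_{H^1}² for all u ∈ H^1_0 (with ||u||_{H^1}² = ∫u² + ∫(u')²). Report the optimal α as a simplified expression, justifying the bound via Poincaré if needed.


α = 1

Coercivity of a(·,·) on H^1_0(-1, 1) means a(u, u) ≥ α ||u||_{H^1}² for every u ∈ H^1_0.
The interval has length L = 2, and Poincaré/coercivity depend only on L. Here a(u, u) = ∫(u')² + (8)·∫u².
Here c = 8 ≥ 1, so a(u,u) = ∫(u')² + c∫u² ≥ ∫(u')² + ∫u² = ||u||_{H^1}², i.e. α = 1 works. No larger α is possible: a(u,u) ≥ α||u||_{H^1}² means (1−α)∫(u')² ≥ (α−c)∫u², and for the modes u_n = sin(nπ(x−x₀)/L) (x₀ the left endpoint) one has ∫u_n²/∫(u_n')² = (L/(nπ))² → 0, so a(u_n,u_n)/||u_n||_{H^1}² → 1. Hence the optimal constant is α = 1.
Therefore α = 1.


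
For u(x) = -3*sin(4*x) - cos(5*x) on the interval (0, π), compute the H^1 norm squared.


||u||_{H^1(0,π)}^2 = -416/3 + 179*π/2

u'(x) = 5*sin(5*x) - 12*cos(4*x).
Expand u² and (u')² and integrate term by term on (0, π), using: for integers n ≥ 1, ∫_0^π sin²(nx) dx = ∫_0^π cos²(nx) dx = π/2; for n ≠ n', ∫_0^π sin(nx)sin(n'x) dx = ∫_0^π cos(nx)cos(n'x) dx = 0; and by product-to-sum, ∫_0^π sin(nx)cos(n'x) dx = ½∫_0^π [sin((n+n')x) + sin((n−n')x)] dx, which is 0 when n+n' is even and 2n/(n²−n'²) when n+n' is odd (it need not vanish on (0, π)).
  u² squared terms: (-1)²·∫cos(5x)² dx = 1·π/2 = π/2;  (-3)²·∫sin(4x)² dx = 9·π/2 = 9*π/2.
  u² cross terms: 2·(-1)·(-3)·∫cos(5x)·sin(4x) dx = 6·(-8/9) = -16/3.
  So ∫_0^π u² dx = π/2 + 9*π/2 − 16/3 = -16/3 + 5*π.
  (u')² squared terms: (-12)²·∫cos(4x)² dx = 144·π/2 = 72*π;  (5)²·∫sin(5x)² dx = 25·π/2 = 25*π/2.
  (u')² cross terms: 2·(-12)·(5)·∫cos(4x)·sin(5x) dx = -120·(10/9) = -400/3.
  So ∫_0^π (u')² dx = 72*π + 25*π/2 − 400/3 = -400/3 + 169*π/2.
||u||_{H^1}^2 = (-16/3 + 5*π) + (-400/3 + 169*π/2) = -416/3 + 179*π/2.


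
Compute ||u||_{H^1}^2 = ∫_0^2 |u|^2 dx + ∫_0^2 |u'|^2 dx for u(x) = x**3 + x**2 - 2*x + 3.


||u||_{H^1}^2 = 13162/105

The H^1 norm (squared) on an interval (0, L) is
  ||u||_{H^1}^2 = ∫_0^L u(x)^2 dx + ∫_0^L u'(x)^2 dx.
Compute u'(x) = 3*x**2 + 2*x - 2.
Then u(x)^2 = x**6 + 2*x**5 - 3*x**4 + 2*x**3 + 10*x**2 - 12*x + 9 and u'(x)^2 = 9*x**4 + 12*x**3 - 8*x**2 - 8*x + 4.
Integrate each monomial from 0 to 2 using ∫_0^2 c·x^n dx = c·2^(n+1)/(n+1):
  ∫_0^2 u(x)^2 dx = ∫_0^2 (x^6 + 2*x^5 - 3*x^4 + 2*x^3 + 10*x^2 - 12*x + 9) dx. Term by term:
    ∫_0^2 x^6 dx = 128/7;  ∫_0^2 2*x^5 dx = 64/3;  ∫_0^2 -3*x^4 dx = -96/5;
    ∫_0^2 2*x^3 dx = 8;  ∫_0^2 10*x^2 dx = 80/3;  ∫_0^2 -12*x dx = -24;
    ∫_0^2 9 dx = 18.
  Sum: 128/7 + 64/3 − 96/5 + 8 + 80/3 − 24 + 18 = 1718/35.
  ∫_0^2 u'(x)^2 dx = ∫_0^2 (9*x^4 + 12*x^3 - 8*x^2 - 8*x + 4) dx. Term by term:
    ∫_0^2 9*x^4 dx = 288/5;  ∫_0^2 12*x^3 dx = 48;  ∫_0^2 -8*x^2 dx = -64/3;
    ∫_0^2 -8*x dx = -16;  ∫_0^2 4 dx = 8.
  Sum: 288/5 + 48 − 64/3 − 16 + 8 = 1144/15.
Adding: ||u||_{H^1}^2 = 1718/35 + 1144/15 = 13162/105.


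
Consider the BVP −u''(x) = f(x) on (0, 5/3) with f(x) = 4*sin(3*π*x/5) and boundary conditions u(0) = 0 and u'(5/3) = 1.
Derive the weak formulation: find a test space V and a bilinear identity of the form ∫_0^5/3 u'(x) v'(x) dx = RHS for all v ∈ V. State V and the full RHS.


V = {v ∈ H^1(0, 5/3) : v(0) = 0} (test functions vanish at x = 0 where u is specified); weak form: ∫_0^5/3 u'v' dx = ∫_0^5/3 (4*sin(3*π*x/5)) v dx + v(5/3) for all v ∈ V.

Multiply both sides by a test function v and integrate from 0 to 5/3:
  ∫_0^5/3 −u''(x) v(x) dx = ∫_0^5/3 f(x) v(x) dx.
Integrate the LHS by parts once:
  ∫_0^5/3 −u'' v dx = −[u'(x) v(x)]_0^5/3 + ∫_0^5/3 u'(x) v'(x) dx.
Thus ∫_0^5/3 u'(x) v'(x) dx = ∫_0^5/3 f(x) v(x) dx + [u'(x) v(x)]_0^5/3.
Choose V so that boundary terms are either known or forced to vanish.
Mixed BC: u(0) = 0 (Dirichlet) and u'(5/3) = 1 (Neumann). Define V = {v ∈ H^1(0, 5/3) : v(0) = 0}. Then [u' v]_0^5/3 = u'(5/3)·v(5/3) − u'(0)·0 = v(5/3).
Weak formulation: find u (satisfying any essential BC) such that ∫_0^5/3 u'(x) v'(x) dx = ∫_0^5/3 f v dx + v(5/3) for all v ∈ V (Dirichlet at 0 absorbed into V; Neumann datum at x = 5/3 contributes the boundary term).
Substituting f(x) = 4*sin(3*π*x/5), the right-hand side is ∫_0^5/3 (4*sin(3*π*x/5)) v dx + v(5/3).


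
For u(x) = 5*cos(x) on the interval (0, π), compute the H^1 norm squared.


||u||_{H^1(0,π)}^2 = 25*π

u'(x) = -5*sin(x).
Expand u² and (u')² and integrate term by term on (0, π), using: for integers n ≥ 1, ∫_0^π sin²(nx) dx = ∫_0^π cos²(nx) dx = π/2; for n ≠ n', ∫_0^π sin(nx)sin(n'x) dx = ∫_0^π cos(nx)cos(n'x) dx = 0; and by product-to-sum, ∫_0^π sin(nx)cos(n'x) dx = ½∫_0^π [sin((n+n')x) + sin((n−n')x)] dx, which is 0 when n+n' is even and 2n/(n²−n'²) when n+n' is odd (it need not vanish on (0, π)).
  u² squared terms: (5)²·∫cos(x)² dx = 25·π/2 = 25*π/2.
  So ∫_0^π u² dx = 25*π/2.
  (u')² squared terms: (-5)²·∫sin(x)² dx = 25·π/2 = 25*π/2.
  So ∫_0^π (u')² dx = 25*π/2.
||u||_{H^1}^2 = (25*π/2) + (25*π/2) = 25*π.


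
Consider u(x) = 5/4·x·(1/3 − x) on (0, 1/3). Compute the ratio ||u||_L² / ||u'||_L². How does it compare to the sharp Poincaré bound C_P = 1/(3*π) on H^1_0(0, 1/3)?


||u||_L² / ||u'||_L² = sqrt(10)/30 < C_P = 1/(3*π).

u(x) = 5/4·x·(1/3 − x), so u'(x) = 5/12 - 5*x/2.
u(x) = 5/4·x·(1/3 − x) vanishes at x = 0 and x = 1/3, so u ∈ H^1_0(0, 1/3). Differentiate via the product rule and integrate the resulting polynomials term by term.
  ∫_0^1/3 u² dx = ∫_0^1/3 (25*x^4/16 - 25*x^3/24 + 25*x^2/144) dx. Term by term:
    ∫_0^1/3 25*x^4/16 dx = 5/3888;  ∫_0^1/3 -25*x^3/24 dx = -25/7776;  ∫_0^1/3 25*x^2/144 dx = 25/11664.
  Sum: 5/3888 − 25/7776 + 25/11664 = 5/23328.
  ∫_0^1/3 (u')² dx = ∫_0^1/3 (25*x^2/4 - 25*x/12 + 25/144) dx. Term by term:
    ∫_0^1/3 25*x^2/4 dx = 25/324;  ∫_0^1/3 -25*x/12 dx = -25/216;  ∫_0^1/3 25/144 dx = 25/432.
  Sum: 25/324 − 25/216 + 25/432 = 25/1296.
∫_0^1/3 u² dx = 5/23328, so ||u||_L² = sqrt(10)/216.
∫_0^1/3 (u')² dx = 25/1296, so ||u'||_L² = 5/36.
Ratio ||u||_L² / ||u'||_L² = sqrt(10)/30.
Sharp Poincaré constant on H^1_0(0, 1/3) is C_P = L/π = 1/(3*π), achieved by sin(3*π·x).
A polynomial bump cannot attain the sharp Poincaré constant (only the first sine eigenfunction does), so the ratio is strictly less than C_P, consistent with ||u||_L² ≤ C_P ||u'||_L².


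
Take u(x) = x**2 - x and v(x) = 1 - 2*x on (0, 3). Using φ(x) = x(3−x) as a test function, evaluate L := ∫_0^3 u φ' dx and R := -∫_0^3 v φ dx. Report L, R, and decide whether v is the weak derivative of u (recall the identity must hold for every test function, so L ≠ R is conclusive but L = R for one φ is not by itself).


LHS = -9, RHS = 9. No, v is not the weak derivative of u.

u(x) = x**2 - x, classical derivative u'(x) = 2*x - 1.
φ(x) = x(3−x), so φ'(x) = 3 - 2*x.
Note φ(0) = φ(3) = 0, so the boundary term u·φ vanishes.
LHS = ∫_0^3 u(x) φ'(x) dx = ∫_0^3 (-2*x^3 + 5*x^2 - 3*x) dx. Term by term:
  ∫_0^3 -2*x^3 dx = -81/2;  ∫_0^3 5*x^2 dx = 45;  ∫_0^3 -3*x dx = -27/2.
Sum: -81/2 + 45 − 27/2 = -9.
So LHS = -9.
∫_0^3 v(x) φ(x) dx = ∫_0^3 (2*x^3 - 7*x^2 + 3*x) dx. Term by term:
  ∫_0^3 2*x^3 dx = 81/2;  ∫_0^3 -7*x^2 dx = -63;  ∫_0^3 3*x dx = 27/2.
Sum: 81/2 − 63 + 27/2 = -9.
So RHS = -∫_0^3 v(x) φ(x) dx = 9.
LHS − RHS = -18 ≠ 0, so the identity fails.
(For a valid weak derivative the identity must hold for EVERY test function, in particular this one. The failure shows v is NOT the weak derivative of u.)
Correct weak derivative would be u'(x) = 2*x - 1.


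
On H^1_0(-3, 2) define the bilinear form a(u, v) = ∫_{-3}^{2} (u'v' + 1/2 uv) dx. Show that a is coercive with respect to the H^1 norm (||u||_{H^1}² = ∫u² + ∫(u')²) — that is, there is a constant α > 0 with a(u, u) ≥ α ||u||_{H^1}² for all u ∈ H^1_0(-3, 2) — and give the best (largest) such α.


α = (π^2 + 25/2)/(π^2 + 25)

Coercivity of a(·,·) on H^1_0(-3, 2) means a(u, u) ≥ α ||u||_{H^1}² for every u ∈ H^1_0.
The interval has length L = 5, and Poincaré/coercivity depend only on L. Here a(u, u) = ∫(u')² + (1/2)·∫u².
Here 0 < c = 1/2 < 1. The condition a(u,u) ≥ α||u||_{H^1}² reads (1−α)∫(u')² ≥ (α−c)∫u². Any admissible α is ≤ 1 (rapidly oscillating u have ∫u²/∫(u')² → 0), and α = 1 would force 0 ≥ (1−c)∫u², impossible since c < 1; so 1−α > 0. By the sharp Poincaré inequality on H^1_0 of an interval of length L, ∫(u')² ≥ (π/L)²∫u² with equality for the first sine mode sin(π(x−x₀)/L) (x₀ the left endpoint), so the inequality holds for all u iff (1−α)(π/L)² ≥ α − c, i.e. α ≤ ((π/L)² + c)/((π/L)² + 1) = (1 + c(L/π)²)/(1 + (L/π)²). With (π/L)² = π^2/25 and c = 1/2, the largest admissible constant is α = ((π/L)² + c)/((π/L)² + 1).
Simplifying, α = (π^2 + 25/2)/(π^2 + 25).


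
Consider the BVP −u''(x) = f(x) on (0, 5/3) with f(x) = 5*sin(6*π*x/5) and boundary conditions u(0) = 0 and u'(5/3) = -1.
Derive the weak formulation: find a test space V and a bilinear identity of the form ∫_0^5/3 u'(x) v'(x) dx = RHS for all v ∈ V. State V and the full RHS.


V = {v ∈ H^1(0, 5/3) : v(0) = 0} (test functions vanish at x = 0 where u is specified); weak form: ∫_0^5/3 u'v' dx = ∫_0^5/3 (5*sin(6*π*x/5)) v dx − v(5/3) for all v ∈ V.

Multiply both sides by a test function v and integrate from 0 to 5/3:
  ∫_0^5/3 −u''(x) v(x) dx = ∫_0^5/3 f(x) v(x) dx.
Integrate the LHS by parts once:
  ∫_0^5/3 −u'' v dx = −[u'(x) v(x)]_0^5/3 + ∫_0^5/3 u'(x) v'(x) dx.
Thus ∫_0^5/3 u'(x) v'(x) dx = ∫_0^5/3 f(x) v(x) dx + [u'(x) v(x)]_0^5/3.
Choose V so that boundary terms are either known or forced to vanish.
Mixed BC: u(0) = 0 (Dirichlet) and u'(5/3) = -1 (Neumann). Define V = {v ∈ H^1(0, 5/3) : v(0) = 0}. Then [u' v]_0^5/3 = u'(5/3)·v(5/3) − u'(0)·0 = − v(5/3).
Weak formulation: find u (satisfying any essential BC) such that ∫_0^5/3 u'(x) v'(x) dx = ∫_0^5/3 f v dx − v(5/3) for all v ∈ V (Dirichlet at 0 absorbed into V; Neumann datum at x = 5/3 contributes the boundary term).
Substituting f(x) = 5*sin(6*π*x/5), the right-hand side is ∫_0^5/3 (5*sin(6*π*x/5)) v dx − v(5/3).


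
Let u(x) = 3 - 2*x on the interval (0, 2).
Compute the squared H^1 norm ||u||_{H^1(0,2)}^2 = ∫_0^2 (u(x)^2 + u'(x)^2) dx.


||u||_{H^1}^2 = 38/3

The H^1 norm (squared) on an interval (0, L) is
  ||u||_{H^1}^2 = ∫_0^L u(x)^2 dx + ∫_0^L u'(x)^2 dx.
Compute u'(x) = -2.
Then u(x)^2 = 4*x**2 - 12*x + 9 and u'(x)^2 = 4.
Integrate each monomial from 0 to 2 using ∫_0^2 c·x^n dx = c·2^(n+1)/(n+1):
  ∫_0^2 u(x)^2 dx = ∫_0^2 (4*x^2 - 12*x + 9) dx. Term by term:
    ∫_0^2 4*x^2 dx = 32/3;  ∫_0^2 -12*x dx = -24;  ∫_0^2 9 dx = 18.
  Sum: 32/3 − 24 + 18 = 14/3.
  ∫_0^2 u'(x)^2 dx = ∫_0^2 (4) dx. Term by term:
    ∫_0^2 4 dx = 8.
Adding: ||u||_{H^1}^2 = 14/3 + 8 = 38/3.


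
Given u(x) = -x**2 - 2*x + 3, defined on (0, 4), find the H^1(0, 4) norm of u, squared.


||u||_{H^1}^2 = 7852/15

The H^1 norm (squared) on an interval (0, L) is
  ||u||_{H^1}^2 = ∫_0^L u(x)^2 dx + ∫_0^L u'(x)^2 dx.
Compute u'(x) = -2*x - 2.
Then u(x)^2 = x**4 + 4*x**3 - 2*x**2 - 12*x + 9 and u'(x)^2 = 4*x**2 + 8*x + 4.
Integrate each monomial from 0 to 4 using ∫_0^4 c·x^n dx = c·4^(n+1)/(n+1):
  ∫_0^4 u(x)^2 dx = ∫_0^4 (x^4 + 4*x^3 - 2*x^2 - 12*x + 9) dx. Term by term:
    ∫_0^4 x^4 dx = 1024/5;  ∫_0^4 4*x^3 dx = 256;  ∫_0^4 -2*x^2 dx = -128/3;
    ∫_0^4 -12*x dx = -96;  ∫_0^4 9 dx = 36.
  Sum: 1024/5 + 256 − 128/3 − 96 + 36 = 5372/15.
  ∫_0^4 u'(x)^2 dx = ∫_0^4 (4*x^2 + 8*x + 4) dx. Term by term:
    ∫_0^4 4*x^2 dx = 256/3;  ∫_0^4 8*x dx = 64;  ∫_0^4 4 dx = 16.
  Sum: 256/3 + 64 + 16 = 496/3.
Adding: ||u||_{H^1}^2 = 5372/15 + 496/3 = 7852/15.


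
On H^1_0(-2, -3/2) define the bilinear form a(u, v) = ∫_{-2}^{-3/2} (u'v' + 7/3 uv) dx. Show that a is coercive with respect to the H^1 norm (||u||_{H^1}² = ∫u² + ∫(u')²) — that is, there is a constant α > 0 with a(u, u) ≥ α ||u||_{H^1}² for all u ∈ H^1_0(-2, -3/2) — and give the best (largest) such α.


α = 1

Coercivity of a(·,·) on H^1_0(-2, -3/2) means a(u, u) ≥ α ||u||_{H^1}² for every u ∈ H^1_0.
The interval has length L = 1/2, and Poincaré/coercivity depend only on L. Here a(u, u) = ∫(u')² + (7/3)·∫u².
Here c = 7/3 ≥ 1, so a(u,u) = ∫(u')² + c∫u² ≥ ∫(u')² + ∫u² = ||u||_{H^1}², i.e. α = 1 works. No larger α is possible: a(u,u) ≥ α||u||_{H^1}² means (1−α)∫(u')² ≥ (α−c)∫u², and for the modes u_n = sin(nπ(x−x₀)/L) (x₀ the left endpoint) one has ∫u_n²/∫(u_n')² = (L/(nπ))² → 0, so a(u_n,u_n)/||u_n||_{H^1}² → 1. Hence the optimal constant is α = 1.
Therefore α = 1.


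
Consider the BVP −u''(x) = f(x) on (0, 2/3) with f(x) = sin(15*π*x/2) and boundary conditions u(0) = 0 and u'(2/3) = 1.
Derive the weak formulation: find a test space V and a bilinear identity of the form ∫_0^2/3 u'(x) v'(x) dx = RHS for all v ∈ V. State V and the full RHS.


V = {v ∈ H^1(0, 2/3) : v(0) = 0} (test functions vanish at x = 0 where u is specified); weak form: ∫_0^2/3 u'v' dx = ∫_0^2/3 (sin(15*π*x/2)) v dx + v(2/3) for all v ∈ V.

Multiply both sides by a test function v and integrate from 0 to 2/3:
  ∫_0^2/3 −u''(x) v(x) dx = ∫_0^2/3 f(x) v(x) dx.
Integrate the LHS by parts once:
  ∫_0^2/3 −u'' v dx = −[u'(x) v(x)]_0^2/3 + ∫_0^2/3 u'(x) v'(x) dx.
Thus ∫_0^2/3 u'(x) v'(x) dx = ∫_0^2/3 f(x) v(x) dx + [u'(x) v(x)]_0^2/3.
Choose V so that boundary terms are either known or forced to vanish.
Mixed BC: u(0) = 0 (Dirichlet) and u'(2/3) = 1 (Neumann). Define V = {v ∈ H^1(0, 2/3) : v(0) = 0}. Then [u' v]_0^2/3 = u'(2/3)·v(2/3) − u'(0)·0 = v(2/3).
Weak formulation: find u (satisfying any essential BC) such that ∫_0^2/3 u'(x) v'(x) dx = ∫_0^2/3 f v dx + v(2/3) for all v ∈ V (Dirichlet at 0 absorbed into V; Neumann datum at x = 2/3 contributes the boundary term).
Substituting f(x) = sin(15*π*x/2), the right-hand side is ∫_0^2/3 (sin(15*π*x/2)) v dx + v(2/3).


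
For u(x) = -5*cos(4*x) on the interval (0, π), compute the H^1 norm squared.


||u||_{H^1(0,π)}^2 = 425*π/2

u'(x) = 20*sin(4*x).
Expand u² and (u')² and integrate term by term on (0, π), using: for integers n ≥ 1, ∫_0^π sin²(nx) dx = ∫_0^π cos²(nx) dx = π/2; for n ≠ n', ∫_0^π sin(nx)sin(n'x) dx = ∫_0^π cos(nx)cos(n'x) dx = 0; and by product-to-sum, ∫_0^π sin(nx)cos(n'x) dx = ½∫_0^π [sin((n+n')x) + sin((n−n')x)] dx, which is 0 when n+n' is even and 2n/(n²−n'²) when n+n' is odd (it need not vanish on (0, π)).
  u² squared terms: (-5)²·∫cos(4x)² dx = 25·π/2 = 25*π/2.
  So ∫_0^π u² dx = 25*π/2.
  (u')² squared terms: (20)²·∫sin(4x)² dx = 400·π/2 = 200*π.
  So ∫_0^π (u')² dx = 200*π.
||u||_{H^1}^2 = (25*π/2) + (200*π) = 425*π/2.


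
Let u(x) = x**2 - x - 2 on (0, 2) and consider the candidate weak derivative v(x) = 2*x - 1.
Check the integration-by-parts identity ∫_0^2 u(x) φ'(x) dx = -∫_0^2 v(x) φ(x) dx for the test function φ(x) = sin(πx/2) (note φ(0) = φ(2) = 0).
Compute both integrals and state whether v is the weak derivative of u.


LHS = -4/π, RHS = -4/π. Yes, v = u' weakly.

u(x) = x**2 - x - 2, classical derivative u'(x) = 2*x - 1.
φ(x) = sin(πx/2), so φ'(x) = π*cos(π*x/2)/2.
Note φ(0) = φ(2) = 0, so the boundary term u·φ vanishes.
LHS = ∫_0^2 u(x) φ'(x) dx = ∫_0^2 (π*x^2*cos(π*x/2)/2 - π*x*cos(π*x/2)/2 - π*cos(π*x/2)) dx. Term by term:
  ∫_0^2 -π*cos(π*x/2) dx = 0;  ∫_0^2 π*x^2*cos(π*x/2)/2 dx = -8/π;  ∫_0^2 -π*x*cos(π*x/2)/2 dx = 4/π.
Sum: 0 − 8/π + 4/π = -4/π.
So LHS = -4/π.
∫_0^2 v(x) φ(x) dx = ∫_0^2 (2*x*sin(π*x/2) - sin(π*x/2)) dx. Term by term:
  ∫_0^2 -sin(π*x/2) dx = -4/π;  ∫_0^2 2*x*sin(π*x/2) dx = 8/π.
Sum: -4/π + 8/π = 4/π.
So RHS = -∫_0^2 v(x) φ(x) dx = -4/π.
LHS = RHS, so the identity holds for this test φ.
Moreover u is smooth here and v(x) = u'(x) = 2*x - 1 pointwise, so the identity holds for every test function. Hence v is the weak derivative of u.


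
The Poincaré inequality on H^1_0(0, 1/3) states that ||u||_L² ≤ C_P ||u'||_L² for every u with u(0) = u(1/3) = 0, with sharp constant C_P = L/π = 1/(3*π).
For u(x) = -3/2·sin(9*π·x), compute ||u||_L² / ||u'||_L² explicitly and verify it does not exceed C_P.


||u||_L² / ||u'||_L² = 1/(9*π) < C_P = 1/(3*π).

u(x) = -3/2·sin(9*π·x), so u'(x) = -27*π*cos(9*π*x)/2.
Writing u(x) = A·sin(kπx/L) with A = -3/2 and k = 3, use ∫_0^L sin²(kπx/L) dx = L/2 and ∫_0^L cos²(kπx/L) dx = L/2.
u² = 9/4·sin²(9*π·x) and (u')² = 729*π^2/4·cos²(9*π·x), and each of sin², cos² integrates to L/2 = 1/6 over (0, 1/3).
∫_0^1/3 u² dx = 3/8, so ||u||_L² = sqrt(6)/4.
∫_0^1/3 (u')² dx = 243*π^2/8, so ||u'||_L² = 9*sqrt(6)*π/4.
Ratio ||u||_L² / ||u'||_L² = 1/(9*π).
Sharp Poincaré constant on H^1_0(0, 1/3) is C_P = L/π = 1/(3*π), achieved by sin(3*π·x).
This is the k = 3 harmonic; the ratio L/(kπ) is strictly less than C_P = L/π, consistent with the sharp inequality ||u||_L² ≤ C_P ||u'||_L².


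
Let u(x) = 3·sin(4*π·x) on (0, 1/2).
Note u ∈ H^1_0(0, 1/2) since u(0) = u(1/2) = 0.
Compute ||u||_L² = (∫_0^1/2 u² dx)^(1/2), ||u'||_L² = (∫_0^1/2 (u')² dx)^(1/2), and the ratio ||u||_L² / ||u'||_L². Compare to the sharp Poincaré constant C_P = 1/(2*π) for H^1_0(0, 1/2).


||u||_L² / ||u'||_L² = 1/(4*π) < C_P = 1/(2*π).

u(x) = 3·sin(4*π·x), so u'(x) = 12*π*cos(4*π*x).
Writing u(x) = A·sin(kπx/L) with A = 3 and k = 2, use ∫_0^L sin²(kπx/L) dx = L/2 and ∫_0^L cos²(kπx/L) dx = L/2.
u² = 9·sin²(4*π·x) and (u')² = 144*π^2·cos²(4*π·x), and each of sin², cos² integrates to L/2 = 1/4 over (0, 1/2).
∫_0^1/2 u² dx = 9/4, so ||u||_L² = 3/2.
∫_0^1/2 (u')² dx = 36*π^2, so ||u'||_L² = 6*π.
Ratio ||u||_L² / ||u'||_L² = 1/(4*π).
Sharp Poincaré constant on H^1_0(0, 1/2) is C_P = L/π = 1/(2*π), achieved by sin(2*π·x).
This is the k = 2 harmonic; the ratio L/(kπ) is strictly less than C_P = L/π, consistent with the sharp inequality ||u||_L² ≤ C_P ||u'||_L².
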